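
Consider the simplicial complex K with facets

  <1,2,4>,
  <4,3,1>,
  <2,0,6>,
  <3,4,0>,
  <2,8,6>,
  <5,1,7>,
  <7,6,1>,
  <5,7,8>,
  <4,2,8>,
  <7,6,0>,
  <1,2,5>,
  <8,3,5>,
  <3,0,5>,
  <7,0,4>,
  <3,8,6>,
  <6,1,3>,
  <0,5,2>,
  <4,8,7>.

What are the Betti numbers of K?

b_0 = 1, b_1 = 2, b_2 = 1.

Take the total order 0 < 1 < 2 < 3 < 4 < 5 < 6 < 7 < 8 on the vertex set. Then K (dimension 2) consists of the simplices:

  0-simplices (9): [0], [1], [2], [3], [4], [5], [6], [7], [8]
  1-simplices (27): (27 of them)
  2-simplices (18): [0,2,5], [0,2,6], [0,3,4], [0,3,5], [0,4,7], [0,6,7], [1,2,4], [1,2,5], [1,3,4], [1,3,6], [1,5,7], [1,6,7], [2,4,8], [2,6,8], [3,5,8], [3,6,8], [4,7,8], [5,7,8]

giving chain groups C_0 ≅ Z^9, C_1 ≅ Z^27, C_2 ≅ Z^18.

Boundary ∂_1: C_1 → C_0 is given by ∂[p,q] = [q] − [p]. For instance
  ∂[0,3] = [3] − [0].
The resulting 9×27 matrix has rank 8, and its Smith normal form has invariant factors (1,1,1,1,1,1,1,1).

∂_2: C_2 → C_1 acts by ∂[p,q,r] = [q,r] − [p,r] + [p,q]. For instance
  ∂[2,4,8] = [4,8] − [2,8] + [2,4],
  ∂[1,3,6] = [3,6] − [1,6] + [1,3].
This gives a 27×18 integer matrix of rank 17; reducing to Smith normal form yields diagonal entries (1,1,1,1,1,1,1,1,1,1,1,1,1,1,1,1,1).

From H_k ≅ ker(∂_k) / im(∂_{k+1}) we obtain:

  H_0: rank C_0 − rank ∂_1 = 9 − 8 = 1, and the invariant factors of ∂_1 are all 1, so H_0 = Z.
  H_1: rank ker ∂_1 − rank ∂_2 = (27 − 8) − 17 = 2, and the invariant factors of ∂_2 are all 1, so H_1 = Z^2.
  H_2: rank ker ∂_2 − rank ∂_3 = (18 − 17) − 0 = 1, and there is no ∂_3, so H_2 = Z.

Hence the Betti numbers are b_0 = 1, b_1 = 2, b_2 = 1.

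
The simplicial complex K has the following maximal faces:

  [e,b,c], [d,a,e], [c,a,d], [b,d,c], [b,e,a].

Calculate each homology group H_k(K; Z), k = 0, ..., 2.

Fix the vertex order a < b < c < d < e and write every simplex with vertices in increasing order. Then dim K = 2 and the simplices of K are:

  0-simplices (5): a, b, c, d, e
  1-simplices (10): ab, ac, ad, ae, bc, bd, be, cd, ce, de
  2-simplices (5): abe, acd, ade, bcd, bce

giving chain groups C_0 ≅ Z^5, C_1 ≅ Z^10, C_2 ≅ Z^5.

The boundary map ∂_1: C_1 → C_0 sends each edge [p,q] (with p < q) to q − p. For instance
  ∂be = e − b.
The 5×10 boundary matrix has rank 4 and Smith normal form diag(1,1,1,1).

∂_2: C_2 → C_1 acts by ∂[p,q,r] = [q,r] − [p,r] + [p,q]. For instance
  ∂acd = cd − ad + ac,
  ∂abe = be − ae + ab.
The resulting 10×5 matrix has rank 5, and its Smith normal form has invariant factors (1,1,1,1,1).

Now H_k = ker ∂_k / im ∂_{k+1}, so:

  H_0: rank C_0 − rank ∂_1 = 5 − 4 = 1, and the invariant factors of ∂_1 are all 1, so H_0 ≅ Z.
  H_1: rank ker ∂_1 − rank ∂_2 = (10 − 4) − 5 = 1, and the invariant factors of ∂_2 are all 1, so H_1 ≅ Z.
  H_2: rank ker ∂_2 − rank ∂_3 = (5 − 5) − 0 = 0, and there is no ∂_3, so H_2 ≅ 0.

As a check, the Euler characteristic is 5 − 10 + 5 = 0, which agrees with 1 − 1 + 0 = 0.

H_0 ≅ Z,  H_1 ≅ Z,  H_2 = 0.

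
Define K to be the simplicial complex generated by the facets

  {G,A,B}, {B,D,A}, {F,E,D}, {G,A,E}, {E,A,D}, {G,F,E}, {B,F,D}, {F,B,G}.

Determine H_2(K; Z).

We work with the vertex ordering A < B < D < E < F < G. The simplices of K, each written with vertices in increasing order, are:

  0-simplices (6): A, B, D, E, F, G
  1-simplices (12): AB, AD, AE, AG, BD, BF, BG, DE, DF, EF, EG, FG
  2-simplices (8): ABD, ABG, ADE, AEG, BDF, BFG, DEF, EFG

giving chain groups C_0 ≅ Z^6, C_1 ≅ Z^12, C_2 ≅ Z^8.

∂_1: C_1 → C_0 maps an edge to its endpoints' difference, ∂[p,q] = q − p.
This gives a 6×12 integer matrix of rank 5; reducing to Smith normal form yields diagonal entries (1,1,1,1,1).

∂_2: C_2 → C_1 sends each 2-simplex [p,q,r] to [q,r] − [p,r] + [p,q]. For instance
  ∂DEF = EF − DF + DE,
  ∂EFG = FG − EG + EF.
The resulting 12×8 matrix has rank 7, and its Smith normal form has invariant factors (1,1,1,1,1,1,1).

Reading off H_k = ker ∂_k / im ∂_{k+1}:

  H_2: rank ker ∂_2 − rank ∂_3 = (8 − 7) − 0 = 1, and there is no ∂_3, so H_2 ≅ Z.

H_2 ≅ Z.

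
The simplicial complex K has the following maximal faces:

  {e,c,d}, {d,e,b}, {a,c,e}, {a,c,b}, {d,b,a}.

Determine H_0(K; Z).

H_0 ≅ Z.

Take the total order a < b < c < d < e on the vertex set. Then K (dimension 2) consists of the simplices:

  0-simplices (5): a, b, c, d, e
  1-simplices (10): ab, ac, ad, ae, bc, bd, be, cd, ce, de
  2-simplices (5): abc, abd, ace, bde, cde

Hence C_0 ≅ Z^5, C_1 ≅ Z^10, C_2 ≅ Z^5.

Boundary ∂_1: C_1 → C_0 maps an edge to its endpoints' difference, ∂[p,q] = q − p. For instance
  ∂ac = c − a.
This gives a 5×10 integer matrix of rank 4; reducing to Smith normal form yields diagonal entries (1,1,1,1).

Boundary ∂_2: C_2 → C_1 acts by ∂[p,q,r] = [q,r] − [p,r] + [p,q]. For instance
  ∂cde = de − ce + cd,
  ∂abd = bd − ad + ab.
The resulting 10×5 matrix has rank 5, and its Smith normal form has invariant factors (1,1,1,1,1).

From H_k ≅ ker(∂_k) / im(∂_{k+1}) we obtain:

  H_0: rank C_0 − rank ∂_1 = 5 − 4 = 1, and the invariant factors of ∂_1 are all 1, so H_0 ≅ Z.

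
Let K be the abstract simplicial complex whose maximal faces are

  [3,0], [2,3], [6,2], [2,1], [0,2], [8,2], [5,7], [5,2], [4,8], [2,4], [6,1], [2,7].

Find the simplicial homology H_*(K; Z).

H_0 = Z,  H_1 = Z^4.

Fix the vertex order 0 < 1 < 2 < 3 < 4 < 5 < 6 < 7 < 8 and write every simplex with vertices in increasing order. Then dim K = 1 and the simplices of K are:

  0-simplices (9): [0], [1], [2], [3], [4], [5], [6], [7], [8]
  1-simplices (12): [0,2], [0,3], [1,2], [1,6], [2,3], [2,4], [2,5], [2,6], [2,7], [2,8], [4,8], [5,7]

Hence C_0 ≅ Z^9, C_1 ≅ Z^12.

∂_1: C_1 → C_0 sends each edge [p,q] (with p < q) to q − p.
As a 9×12 matrix over Z this has rank 8, with invariant factors (1,1,1,1,1,1,1,1).

Now H_k = ker ∂_k / im ∂_{k+1}, so:

  H_0: rank C_0 − rank ∂_1 = 9 − 8 = 1, and the invariant factors of ∂_1 are all 1, so H_0 = Z.
  H_1: rank ker ∂_1 − rank ∂_2 = (12 − 8) − 0 = 4, and there is no ∂_2, so H_1 = Z^4.

As a check, the Euler characteristic is 9 − 12 = -3, which agrees with 1 − 4 = -3.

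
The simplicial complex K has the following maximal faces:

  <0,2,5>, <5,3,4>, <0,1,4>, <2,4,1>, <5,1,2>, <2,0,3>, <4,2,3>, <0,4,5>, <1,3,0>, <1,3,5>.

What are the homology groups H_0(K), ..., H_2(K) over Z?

H_0 ≅ Z,  H_1 ≅ Z/2,  H_2 = 0.

Fix the vertex order 0 < 1 < 2 < 3 < 4 < 5 and write every simplex with vertices in increasing order. Then dim K = 2 and the simplices of K are:

  0-simplices (6): [0], [1], [2], [3], [4], [5]
  1-simplices (15): [0,1], [0,2], [0,3], [0,4], [0,5], [1,2], [1,3], [1,4], [1,5], [2,3], [2,4], [2,5], [3,4], [3,5], [4,5]
  2-simplices (10): [0,1,3], [0,1,4], [0,2,3], [0,2,5], [0,4,5], [1,2,4], [1,2,5], [1,3,5], [2,3,4], [3,4,5]

so the chain groups are C_0 ≅ Z^6, C_1 ≅ Z^15, C_2 ≅ Z^10.

∂_1: C_1 → C_0 sends each edge [p,q] (with p < q) to q − p.
This gives a 6×15 integer matrix of rank 5; reducing to Smith normal form yields diagonal entries (1,1,1,1,1).

∂_2: C_2 → C_1 maps a triangle to the signed sum of its edges. For instance
  ∂[0,2,3] = [2,3] − [0,3] + [0,2],
  ∂[3,4,5] = [4,5] − [3,5] + [3,4].
This gives a 15×10 integer matrix of rank 10; reducing to Smith normal form yields diagonal entries (1,1,1,1,1,1,1,1,1,2).

Computing H_k = (kernel of ∂_k) / (image of ∂_{k+1}):

  H_0: rank C_0 − rank ∂_1 = 6 − 5 = 1, and the invariant factors of ∂_1 are all 1, so H_0 ≅ Z.
  H_1: rank ker ∂_1 − rank ∂_2 = (15 − 5) − 10 = 0, and ∂_2 has invariant factor 2 > 1, so H_1 ≅ Z/2.
  H_2: rank ker ∂_2 − rank ∂_3 = (10 − 10) − 0 = 0, and there is no ∂_3, so H_2 ≅ 0.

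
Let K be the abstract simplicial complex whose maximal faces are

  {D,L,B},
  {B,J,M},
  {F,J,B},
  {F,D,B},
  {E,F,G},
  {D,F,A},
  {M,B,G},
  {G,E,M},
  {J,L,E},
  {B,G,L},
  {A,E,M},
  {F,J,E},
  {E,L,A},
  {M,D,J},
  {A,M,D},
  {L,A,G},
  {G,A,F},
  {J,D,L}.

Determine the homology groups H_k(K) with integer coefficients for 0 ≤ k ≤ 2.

H_0 = Z,  H_1 = Z ⊕ Z/2Z,  H_2 = 0.

Order the vertices as A < B < D < E < F < G < J < L < M. Listing each simplex with vertices in this order, K has dimension 2 with simplices:

  0-simplices (9): A, B, D, E, F, G, J, L, M
  1-simplices (27): AD, AE, AF, AG, AL, AM, BD, BF, BG, BJ, BL, BM, DF, DJ, DL, DM, EF, EG, EJ, EL, EM, FG, FJ, GL, GM, JL, JM
  2-simplices (18): ADF, ADM, AEL, AEM, AFG, AGL, BDF, BDL, BFJ, BGL, BGM, BJM, DJL, DJM, EFG, EFJ, EGM, EJL

giving chain groups C_0 ≅ Z^9, C_1 ≅ Z^27, C_2 ≅ Z^18.

The boundary map ∂_1: C_1 → C_0 maps an edge to its endpoints' difference, ∂[p,q] = q − p.
As a 9×27 matrix over Z this has rank 8, with invariant factors (1,1,1,1,1,1,1,1).

Boundary ∂_2: C_2 → C_1 sends each 2-simplex [p,q,r] to [q,r] − [p,r] + [p,q]. For instance
  ∂AEL = EL − AL + AE,
  ∂BDF = DF − BF + BD.
This gives a 27×18 integer matrix of rank 18; reducing to Smith normal form yields diagonal entries (1,1,1,1,1,1,1,1,1,1,1,1,1,1,1,1,1,2).

Reading off H_k = ker ∂_k / im ∂_{k+1}:

  H_0: rank C_0 − rank ∂_1 = 9 − 8 = 1, and the invariant factors of ∂_1 are all 1, so H_0 ≅ Z.
  H_1: rank ker ∂_1 − rank ∂_2 = (27 − 8) − 18 = 1, and ∂_2 has invariant factor 2 > 1, so H_1 ≅ Z ⊕ Z/2Z.
  H_2: rank ker ∂_2 − rank ∂_3 = (18 − 18) − 0 = 0, and there is no ∂_3, so H_2 ≅ 0.

As a check, the Euler characteristic is 9 − 27 + 18 = 0, which agrees with 1 − 1 + 0 = 0.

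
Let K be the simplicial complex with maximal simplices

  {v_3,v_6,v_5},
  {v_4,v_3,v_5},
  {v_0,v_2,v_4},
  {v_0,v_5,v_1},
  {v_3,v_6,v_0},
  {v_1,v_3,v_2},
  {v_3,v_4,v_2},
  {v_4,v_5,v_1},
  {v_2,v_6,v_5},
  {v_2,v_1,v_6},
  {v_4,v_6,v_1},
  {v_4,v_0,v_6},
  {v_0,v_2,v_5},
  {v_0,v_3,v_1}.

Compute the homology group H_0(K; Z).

H_0 = Z.

K has 7 vertices, 21 edges, 14 triangles.
rank ∂_0 = 0, rank ∂_1 = 6 ⇒ b_0 = 7 − 0 − 6 = 1; all invariant factors of ∂_1 are 1 so no torsion. So H_0 = Z.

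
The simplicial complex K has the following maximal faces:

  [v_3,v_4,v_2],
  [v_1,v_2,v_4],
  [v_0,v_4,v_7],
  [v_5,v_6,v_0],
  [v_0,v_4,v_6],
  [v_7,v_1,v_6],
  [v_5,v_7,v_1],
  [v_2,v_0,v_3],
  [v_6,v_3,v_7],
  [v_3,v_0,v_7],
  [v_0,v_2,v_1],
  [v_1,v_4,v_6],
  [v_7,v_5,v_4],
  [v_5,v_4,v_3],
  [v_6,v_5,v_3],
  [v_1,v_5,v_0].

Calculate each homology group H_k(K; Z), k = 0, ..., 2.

K has 8 vertices, 24 edges, 16 triangles.
rank ∂_0 = 0, rank ∂_1 = 7 ⇒ b_0 = 8 − 0 − 7 = 1; all invariant factors of ∂_1 are 1 so no torsion. So H_0 ≅ Z.
rank ∂_1 = 7, rank ∂_2 = 15 ⇒ b_1 = 24 − 7 − 15 = 2; all invariant factors of ∂_2 are 1 so no torsion. So H_1 ≅ Z^2.
rank ∂_2 = 15, rank ∂_3 = 0 ⇒ b_2 = 16 − 15 − 0 = 1. So H_2 ≅ Z.

H_0 = Z,  H_1 = Z^2,  H_2 = Z.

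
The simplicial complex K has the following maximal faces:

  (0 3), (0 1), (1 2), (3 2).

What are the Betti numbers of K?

b_0 = 1, b_1 = 1.

We work with the vertex ordering 0 < 1 < 2 < 3. The simplices of K, each written with vertices in increasing order, are:

  0-simplices (4): [0], [1], [2], [3]
  1-simplices (4): [0,1], [0,3], [1,2], [2,3]

so the chain groups are C_0 ≅ Z^4, C_1 ≅ Z^4.

Boundary ∂_1: C_1 → C_0 maps an edge to its endpoints' difference, ∂[p,q] = q − p.
This gives a 4×4 integer matrix of rank 3; reducing to Smith normal form yields diagonal entries (1,1,1).

From H_k ≅ ker(∂_k) / im(∂_{k+1}) we obtain:

  H_0: rank C_0 − rank ∂_1 = 4 − 3 = 1, and the invariant factors of ∂_1 are all 1, so H_0 ≅ Z.
  H_1: rank ker ∂_1 − rank ∂_2 = (4 − 3) − 0 = 1, and there is no ∂_2, so H_1 ≅ Z.

Hence the Betti numbers are b_0 = 1, b_1 = 1.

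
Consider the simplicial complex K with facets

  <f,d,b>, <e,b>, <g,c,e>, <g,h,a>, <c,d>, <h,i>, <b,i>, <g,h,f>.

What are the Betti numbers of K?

b_0 = 1, b_1 = 3, b_2 = 0.

Order the vertices as a < b < c < d < e < f < g < h < i. Listing each simplex with vertices in this order, K has dimension 2 with simplices:

  0-simplices (9): a, b, c, d, e, f, g, h, i
  1-simplices (15): ag, ah, bd, be, bf, bi, cd, ce, cg, df, eg, fg, fh, gh, hi
  2-simplices (4): agh, bdf, ceg, fgh

so the chain groups are C_0 ≅ Z^9, C_1 ≅ Z^15, C_2 ≅ Z^4.

Boundary ∂_1: C_1 → C_0 sends each edge [p,q] (with p < q) to q − p. For instance
  ∂eg = g − e.
The resulting 9×15 matrix has rank 8, and its Smith normal form has invariant factors (1,1,1,1,1,1,1,1).

The boundary map ∂_2: C_2 → C_1 maps a triangle to the signed sum of its edges. For instance
  ∂ceg = eg − cg + ce,
  ∂bdf = df − bf + bd.
The 15×4 boundary matrix has rank 4 and Smith normal form diag(1,1,1,1).

Now H_k = ker ∂_k / im ∂_{k+1}, so:

  H_0: rank C_0 − rank ∂_1 = 9 − 8 = 1, and the invariant factors of ∂_1 are all 1, so H_0 ≅ Z.
  H_1: rank ker ∂_1 − rank ∂_2 = (15 − 8) − 4 = 3, and the invariant factors of ∂_2 are all 1, so H_1 ≅ Z^3.
  H_2: rank ker ∂_2 − rank ∂_3 = (4 − 4) − 0 = 0, and there is no ∂_3, so H_2 ≅ 0.

Hence the Betti numbers are b_0 = 1, b_1 = 3, b_2 = 0.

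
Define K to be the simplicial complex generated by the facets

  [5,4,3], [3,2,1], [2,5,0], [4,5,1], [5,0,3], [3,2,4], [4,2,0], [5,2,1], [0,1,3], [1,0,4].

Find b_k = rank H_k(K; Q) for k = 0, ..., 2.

K has 6 vertices, 15 edges, 10 triangles.
rank ∂_0 = 0, rank ∂_1 = 5 ⇒ b_0 = 6 − 0 − 5 = 1; all invariant factors of ∂_1 are 1 so no torsion. So H_0 ≅ Z.
rank ∂_1 = 5, rank ∂_2 = 10 ⇒ b_1 = 15 − 5 − 10 = 0; ∂_2 has invariant factor(s) [2] giving torsion. So H_1 ≅ Z/2Z.
rank ∂_2 = 10, rank ∂_3 = 0 ⇒ b_2 = 10 − 10 − 0 = 0. So H_2 ≅ 0.

b_0 = 1, b_1 = 0, b_2 = 0.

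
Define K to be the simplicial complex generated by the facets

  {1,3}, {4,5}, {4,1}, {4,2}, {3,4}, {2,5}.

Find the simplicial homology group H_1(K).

H_1 ≅ Z^2.

Order the vertices as 1 < 2 < 3 < 4 < 5. Listing each simplex with vertices in this order, K has dimension 1 with simplices:

  0-simplices (5): [1], [2], [3], [4], [5]
  1-simplices (6): [1,3], [1,4], [2,4], [2,5], [3,4], [4,5]

so the chain groups are C_0 ≅ Z^5, C_1 ≅ Z^6.

Boundary ∂_1: C_1 → C_0 sends each edge [p,q] (with p < q) to q − p. For instance
  ∂[1,3] = [3] − [1].
As a 5×6 matrix over Z this has rank 4, with invariant factors (1,1,1,1).

Now H_k = ker ∂_k / im ∂_{k+1}, so:

  H_1: rank ker ∂_1 − rank ∂_2 = (6 − 4) − 0 = 2, and there is no ∂_2, so H_1 ≅ Z^2.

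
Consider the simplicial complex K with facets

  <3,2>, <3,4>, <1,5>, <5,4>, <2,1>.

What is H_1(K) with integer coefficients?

H_1 = Z.

Order the vertices as 1 < 2 < 3 < 4 < 5. Listing each simplex with vertices in this order, K has dimension 1 with simplices:

  0-simplices (5): [1], [2], [3], [4], [5]
  1-simplices (5): [1,2], [1,5], [2,3], [3,4], [4,5]

so the chain groups are C_0 ≅ Z^5, C_1 ≅ Z^5.

∂_1: C_1 → C_0 is given by ∂[p,q] = [q] − [p]. For instance
  ∂[3,4] = [4] − [3].
The 5×5 boundary matrix has rank 4 and Smith normal form diag(1,1,1,1).

From H_k ≅ ker(∂_k) / im(∂_{k+1}) we obtain:

  H_1: rank ker ∂_1 − rank ∂_2 = (5 − 4) − 0 = 1, and there is no ∂_2, so H_1 ≅ Z.

(K is a triangulation of the circle S^1.)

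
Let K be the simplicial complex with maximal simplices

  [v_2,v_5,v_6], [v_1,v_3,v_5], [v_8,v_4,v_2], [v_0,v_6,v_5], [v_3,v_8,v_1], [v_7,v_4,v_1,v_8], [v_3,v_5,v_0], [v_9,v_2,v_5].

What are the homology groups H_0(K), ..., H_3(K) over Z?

H_0 = Z,  H_1 = Z,  H_2 = 0,  H_3 = 0.

Order the vertices as v_0 < v_1 < v_2 < v_3 < v_4 < v_5 < v_6 < v_7 < v_8 < v_9. Listing each simplex with vertices in this order, K has dimension 3 with simplices:

  0-simplices (10): [v_0], [v_1], [v_2], [v_3], [v_4], [v_5], [v_6], [v_7], [v_8], [v_9]
  1-simplices (20): (20 of them)
  2-simplices (11): (11 of them)
  3-simplices (1): [v_1,v_4,v_7,v_8]

giving chain groups C_0 ≅ Z^10, C_1 ≅ Z^20, C_2 ≅ Z^11, C_3 ≅ Z^1.

The boundary map ∂_1: C_1 → C_0 is given by ∂[p,q] = [q] − [p].
As a 10×20 matrix over Z this has rank 9, with invariant factors (1,1,1,1,1,1,1,1,1).

∂_2: C_2 → C_1 sends each 2-simplex [p,q,r] to [q,r] − [p,r] + [p,q]. For instance
  ∂[v_0,v_5,v_6] = [v_5,v_6] − [v_0,v_6] + [v_0,v_5],
  ∂[v_1,v_3,v_8] = [v_3,v_8] − [v_1,v_8] + [v_1,v_3].
The resulting 20×11 matrix has rank 10, and its Smith normal form has invariant factors (1,1,1,1,1,1,1,1,1,1).

The boundary map ∂_3: C_3 → C_2 sends each 3-simplex σ to the alternating sum Σ_i (−1)^i (σ with its i-th vertex removed). For instance
  ∂[v_1,v_4,v_7,v_8] = [v_4,v_7,v_8] − [v_1,v_7,v_8] + [v_1,v_4,v_8] − [v_1,v_4,v_7].
This gives a 11×1 integer matrix of rank 1; reducing to Smith normal form yields diagonal entries (1).

Now H_k = ker ∂_k / im ∂_{k+1}, so:

  H_0: rank C_0 − rank ∂_1 = 10 − 9 = 1, and the invariant factors of ∂_1 are all 1, so H_0 = Z.
  H_1: rank ker ∂_1 − rank ∂_2 = (20 − 9) − 10 = 1, and the invariant factors of ∂_2 are all 1, so H_1 = Z.
  H_2: rank ker ∂_2 − rank ∂_3 = (11 − 10) − 1 = 0, and the invariant factors of ∂_3 are all 1, so H_2 = 0.
  H_3: rank ker ∂_3 − rank ∂_4 = (1 − 1) − 0 = 0, and there is no ∂_4, so H_3 = 0.

As a check, the Euler characteristic is 10 − 20 + 11 − 1 = 0, which agrees with 1 − 1 + 0 − 0 = 0.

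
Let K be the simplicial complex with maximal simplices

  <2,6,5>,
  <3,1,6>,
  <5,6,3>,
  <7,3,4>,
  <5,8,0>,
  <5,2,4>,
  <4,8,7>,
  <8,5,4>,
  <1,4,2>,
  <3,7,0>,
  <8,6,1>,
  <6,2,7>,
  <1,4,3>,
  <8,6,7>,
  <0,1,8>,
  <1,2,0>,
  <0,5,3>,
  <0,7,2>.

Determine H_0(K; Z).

K has 9 vertices, 27 edges, 18 triangles.
rank ∂_0 = 0, rank ∂_1 = 8 ⇒ b_0 = 9 − 0 − 8 = 1; all invariant factors of ∂_1 are 1 so no torsion. So H_0 ≅ Z.

H_0 = Z.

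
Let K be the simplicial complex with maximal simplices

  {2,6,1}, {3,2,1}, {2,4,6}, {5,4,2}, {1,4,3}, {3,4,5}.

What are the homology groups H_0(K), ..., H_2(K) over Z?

K has 6 vertices, 12 edges, 6 triangles.
rank ∂_0 = 0, rank ∂_1 = 5 ⇒ b_0 = 6 − 0 − 5 = 1; all invariant factors of ∂_1 are 1 so no torsion. So H_0 ≅ Z.
rank ∂_1 = 5, rank ∂_2 = 6 ⇒ b_1 = 12 − 5 − 6 = 1; all invariant factors of ∂_2 are 1 so no torsion. So H_1 ≅ Z.
rank ∂_2 = 6, rank ∂_3 = 0 ⇒ b_2 = 6 − 6 − 0 = 0. So H_2 ≅ 0.

H_0 = Z,  H_1 = Z,  H_2 = 0.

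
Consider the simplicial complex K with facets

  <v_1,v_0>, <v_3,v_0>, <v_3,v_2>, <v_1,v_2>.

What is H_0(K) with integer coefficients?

Order the vertices as v_0 < v_1 < v_2 < v_3. Listing each simplex with vertices in this order, K has dimension 1 with simplices:

  0-simplices (4): [v_0], [v_1], [v_2], [v_3]
  1-simplices (4): [v_0,v_1], [v_0,v_3], [v_1,v_2], [v_2,v_3]

Hence C_0 ≅ Z^4, C_1 ≅ Z^4.

Boundary ∂_1: C_1 → C_0 maps an edge to its endpoints' difference, ∂[p,q] = q − p. For instance
  ∂[v_0,v_3] = [v_3] − [v_0].
The 4×4 boundary matrix has rank 3 and Smith normal form diag(1,1,1).

Reading off H_k = ker ∂_k / im ∂_{k+1}:

  H_0: rank C_0 − rank ∂_1 = 4 − 3 = 1, and the invariant factors of ∂_1 are all 1, so H_0 ≅ Z.

H_0 = Z.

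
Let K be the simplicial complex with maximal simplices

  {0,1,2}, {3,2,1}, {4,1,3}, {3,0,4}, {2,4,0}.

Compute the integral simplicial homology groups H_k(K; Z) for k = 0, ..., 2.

Fix the vertex order 0 < 1 < 2 < 3 < 4 and write every simplex with vertices in increasing order. Then dim K = 2 and the simplices of K are:

  0-simplices (5): [0], [1], [2], [3], [4]
  1-simplices (10): [0,1], [0,2], [0,3], [0,4], [1,2], [1,3], [1,4], [2,3], [2,4], [3,4]
  2-simplices (5): [0,1,2], [0,2,4], [0,3,4], [1,2,3], [1,3,4]

giving chain groups C_0 ≅ Z^5, C_1 ≅ Z^10, C_2 ≅ Z^5.

The boundary map ∂_1: C_1 → C_0 maps an edge to its endpoints' difference, ∂[p,q] = q − p. For instance
  ∂[0,1] = [1] − [0].
The resulting 5×10 matrix has rank 4, and its Smith normal form has invariant factors (1,1,1,1).

Boundary ∂_2: C_2 → C_1 sends each 2-simplex [p,q,r] to [q,r] − [p,r] + [p,q]. For instance
  ∂[1,2,3] = [2,3] − [1,3] + [1,2],
  ∂[0,3,4] = [3,4] − [0,4] + [0,3].
The resulting 10×5 matrix has rank 5, and its Smith normal form has invariant factors (1,1,1,1,1).

From H_k ≅ ker(∂_k) / im(∂_{k+1}) we obtain:

  H_0: rank C_0 − rank ∂_1 = 5 − 4 = 1, and the invariant factors of ∂_1 are all 1, so H_0 = Z.
  H_1: rank ker ∂_1 − rank ∂_2 = (10 − 4) − 5 = 1, and the invariant factors of ∂_2 are all 1, so H_1 = Z.
  H_2: rank ker ∂_2 − rank ∂_3 = (5 − 5) − 0 = 0, and there is no ∂_3, so H_2 = 0.

(K is a triangulation of the Möbius band.)

H_0 ≅ Z,  H_1 ≅ Z,  H_2 = 0.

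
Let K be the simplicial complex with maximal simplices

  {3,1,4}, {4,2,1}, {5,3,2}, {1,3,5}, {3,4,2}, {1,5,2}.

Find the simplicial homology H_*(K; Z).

H_0 = Z,  H_1 = 0,  H_2 = Z.

We work with the vertex ordering 1 < 2 < 3 < 4 < 5. The simplices of K, each written with vertices in increasing order, are:

  0-simplices (5): [1], [2], [3], [4], [5]
  1-simplices (9): [1,2], [1,3], [1,4], [1,5], [2,3], [2,4], [2,5], [3,4], [3,5]
  2-simplices (6): [1,2,4], [1,2,5], [1,3,4], [1,3,5], [2,3,4], [2,3,5]

Hence C_0 ≅ Z^5, C_1 ≅ Z^9, C_2 ≅ Z^6.

Boundary ∂_1: C_1 → C_0 is given by ∂[p,q] = [q] − [p]. For instance
  ∂[2,3] = [3] − [2].
This gives a 5×9 integer matrix of rank 4; reducing to Smith normal form yields diagonal entries (1,1,1,1).

The boundary map ∂_2: C_2 → C_1 maps a triangle to the signed sum of its edges. For instance
  ∂[1,2,4] = [2,4] − [1,4] + [1,2],
  ∂[1,3,4] = [3,4] − [1,4] + [1,3].
This gives a 9×6 integer matrix of rank 5; reducing to Smith normal form yields diagonal entries (1,1,1,1,1).

From H_k ≅ ker(∂_k) / im(∂_{k+1}) we obtain:

  H_0: rank C_0 − rank ∂_1 = 5 − 4 = 1, and the invariant factors of ∂_1 are all 1, so H_0 = Z.
  H_1: rank ker ∂_1 − rank ∂_2 = (9 − 4) − 5 = 0, and the invariant factors of ∂_2 are all 1, so H_1 = 0.
  H_2: rank ker ∂_2 − rank ∂_3 = (6 − 5) − 0 = 1, and there is no ∂_3, so H_2 = Z.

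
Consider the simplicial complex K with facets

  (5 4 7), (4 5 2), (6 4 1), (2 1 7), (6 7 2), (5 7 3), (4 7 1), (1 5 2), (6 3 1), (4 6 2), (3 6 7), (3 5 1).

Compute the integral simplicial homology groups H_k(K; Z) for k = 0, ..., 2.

Order the vertices as 1 < 2 < 3 < 4 < 5 < 6 < 7. Listing each simplex with vertices in this order, K has dimension 2 with simplices:

  0-simplices (7): [1], [2], [3], [4], [5], [6], [7]
  1-simplices (18): [1,2], [1,3], [1,4], [1,5], [1,6], [1,7], [2,4], [2,5], [2,6], [2,7], [3,5], [3,6], [3,7], [4,5], [4,6], [4,7], [5,7], [6,7]
  2-simplices (12): [1,2,5], [1,2,7], [1,3,5], [1,3,6], [1,4,6], [1,4,7], [2,4,5], [2,4,6], [2,6,7], [3,5,7], [3,6,7], [4,5,7]

Hence C_0 ≅ Z^7, C_1 ≅ Z^18, C_2 ≅ Z^12.

Boundary ∂_1: C_1 → C_0 is given by ∂[p,q] = [q] − [p].
The resulting 7×18 matrix has rank 6, and its Smith normal form has invariant factors (1,1,1,1,1,1).

∂_2: C_2 → C_1 acts by ∂[p,q,r] = [q,r] − [p,r] + [p,q]. For instance
  ∂[2,6,7] = [6,7] − [2,7] + [2,6],
  ∂[2,4,6] = [4,6] − [2,6] + [2,4].
The resulting 18×12 matrix has rank 12, and its Smith normal form has invariant factors (1,1,1,1,1,1,1,1,1,1,1,2).

Reading off H_k = ker ∂_k / im ∂_{k+1}:

  H_0: rank C_0 − rank ∂_1 = 7 − 6 = 1, and the invariant factors of ∂_1 are all 1, so H_0 = Z.
  H_1: rank ker ∂_1 − rank ∂_2 = (18 − 6) − 12 = 0, and ∂_2 has invariant factor 2 > 1, so H_1 = Z/2Z.
  H_2: rank ker ∂_2 − rank ∂_3 = (12 − 12) − 0 = 0, and there is no ∂_3, so H_2 = 0.

(K is a triangulation of the real projective plane RP^2.)

H_0 = Z,  H_1 = Z/2Z,  H_2 = 0.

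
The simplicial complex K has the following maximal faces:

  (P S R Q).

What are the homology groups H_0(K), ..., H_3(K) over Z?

Fix the vertex order P < Q < R < S and write every simplex with vertices in increasing order. Then dim K = 3 and the simplices of K are:

  0-simplices (4): P, Q, R, S
  1-simplices (6): PQ, PR, PS, QR, QS, RS
  2-simplices (4): PQR, PQS, PRS, QRS
  3-simplices (1): PQRS

giving chain groups C_0 ≅ Z^4, C_1 ≅ Z^6, C_2 ≅ Z^4, C_3 ≅ Z^1.

The boundary map ∂_1: C_1 → C_0 is given by ∂[p,q] = [q] − [p]. For instance
  ∂PQ = Q − P.
The 4×6 boundary matrix has rank 3 and Smith normal form diag(1,1,1).

∂_2: C_2 → C_1 acts by ∂[p,q,r] = [q,r] − [p,r] + [p,q]. For instance
  ∂PQR = QR − PR + PQ,
  ∂PQS = QS − PS + PQ.
This gives a 6×4 integer matrix of rank 3; reducing to Smith normal form yields diagonal entries (1,1,1).

Boundary ∂_3: C_3 → C_2 sends each 3-simplex σ to the alternating sum Σ_i (−1)^i (σ with its i-th vertex removed). For instance
  ∂PQRS = QRS − PRS + PQS − PQR.
This gives a 4×1 integer matrix of rank 1; reducing to Smith normal form yields diagonal entries (1).

Reading off H_k = ker ∂_k / im ∂_{k+1}:

  H_0: rank C_0 − rank ∂_1 = 4 − 3 = 1, and the invariant factors of ∂_1 are all 1, so H_0 ≅ Z.
  H_1: rank ker ∂_1 − rank ∂_2 = (6 − 3) − 3 = 0, and the invariant factors of ∂_2 are all 1, so H_1 ≅ 0.
  H_2: rank ker ∂_2 − rank ∂_3 = (4 − 3) − 1 = 0, and the invariant factors of ∂_3 are all 1, so H_2 ≅ 0.
  H_3: rank ker ∂_3 − rank ∂_4 = (1 − 1) − 0 = 0, and there is no ∂_4, so H_3 ≅ 0.

H_0 = Z,  H_1 = 0,  H_2 = 0,  H_3 = 0.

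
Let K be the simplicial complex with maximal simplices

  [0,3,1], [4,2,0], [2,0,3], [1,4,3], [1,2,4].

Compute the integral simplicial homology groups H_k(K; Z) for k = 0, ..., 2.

Take the total order 0 < 1 < 2 < 3 < 4 on the vertex set. Then K (dimension 2) consists of the simplices:

  0-simplices (5): [0], [1], [2], [3], [4]
  1-simplices (10): [0,1], [0,2], [0,3], [0,4], [1,2], [1,3], [1,4], [2,3], [2,4], [3,4]
  2-simplices (5): [0,1,3], [0,2,3], [0,2,4], [1,2,4], [1,3,4]

so the chain groups are C_0 ≅ Z^5, C_1 ≅ Z^10, C_2 ≅ Z^5.

∂_1: C_1 → C_0 maps an edge to its endpoints' difference, ∂[p,q] = q − p. For instance
  ∂[0,3] = [3] − [0].
The 5×10 boundary matrix has rank 4 and Smith normal form diag(1,1,1,1).

∂_2: C_2 → C_1 sends each 2-simplex [p,q,r] to [q,r] − [p,r] + [p,q]. For instance
  ∂[1,2,4] = [2,4] − [1,4] + [1,2],
  ∂[0,2,3] = [2,3] − [0,3] + [0,2].
The resulting 10×5 matrix has rank 5, and its Smith normal form has invariant factors (1,1,1,1,1).

Now H_k = ker ∂_k / im ∂_{k+1}, so:

  H_0: rank C_0 − rank ∂_1 = 5 − 4 = 1, and the invariant factors of ∂_1 are all 1, so H_0 ≅ Z.
  H_1: rank ker ∂_1 − rank ∂_2 = (10 − 4) − 5 = 1, and the invariant factors of ∂_2 are all 1, so H_1 ≅ Z.
  H_2: rank ker ∂_2 − rank ∂_3 = (5 − 5) − 0 = 0, and there is no ∂_3, so H_2 ≅ 0.

As a check, the Euler characteristic is 5 − 10 + 5 = 0, which agrees with 1 − 1 + 0 = 0.

H_0 ≅ Z,  H_1 ≅ Z,  H_2 = 0.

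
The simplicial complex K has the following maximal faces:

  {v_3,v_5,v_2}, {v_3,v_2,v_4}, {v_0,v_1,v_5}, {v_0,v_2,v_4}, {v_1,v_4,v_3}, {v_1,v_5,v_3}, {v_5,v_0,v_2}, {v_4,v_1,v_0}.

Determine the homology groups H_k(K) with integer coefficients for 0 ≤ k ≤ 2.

H_0 ≅ Z,  H_1 = 0,  H_2 ≅ Z.

Order the vertices as v_0 < v_1 < v_2 < v_3 < v_4 < v_5. Listing each simplex with vertices in this order, K has dimension 2 with simplices:

  0-simplices (6): [v_0], [v_1], [v_2], [v_3], [v_4], [v_5]
  1-simplices (12): [v_0,v_1], [v_0,v_2], [v_0,v_4], [v_0,v_5], [v_1,v_3], [v_1,v_4], [v_1,v_5], [v_2,v_3], [v_2,v_4], [v_2,v_5], [v_3,v_4], [v_3,v_5]
  2-simplices (8): [v_0,v_1,v_4], [v_0,v_1,v_5], [v_0,v_2,v_4], [v_0,v_2,v_5], [v_1,v_3,v_4], [v_1,v_3,v_5], [v_2,v_3,v_4], [v_2,v_3,v_5]

so the chain groups are C_0 ≅ Z^6, C_1 ≅ Z^12, C_2 ≅ Z^8.

Boundary ∂_1: C_1 → C_0 maps an edge to its endpoints' difference, ∂[p,q] = q − p. For instance
  ∂[v_0,v_5] = [v_5] − [v_0].
The 6×12 boundary matrix has rank 5 and Smith normal form diag(1,1,1,1,1).

Boundary ∂_2: C_2 → C_1 maps a triangle to the signed sum of its edges. For instance
  ∂[v_1,v_3,v_5] = [v_3,v_5] − [v_1,v_5] + [v_1,v_3],
  ∂[v_1,v_3,v_4] = [v_3,v_4] − [v_1,v_4] + [v_1,v_3].
The resulting 12×8 matrix has rank 7, and its Smith normal form has invariant factors (1,1,1,1,1,1,1).

Reading off H_k = ker ∂_k / im ∂_{k+1}:

  H_0: rank C_0 − rank ∂_1 = 6 − 5 = 1, and the invariant factors of ∂_1 are all 1, so H_0 ≅ Z.
  H_1: rank ker ∂_1 − rank ∂_2 = (12 − 5) − 7 = 0, and the invariant factors of ∂_2 are all 1, so H_1 ≅ 0.
  H_2: rank ker ∂_2 − rank ∂_3 = (8 − 7) − 0 = 1, and there is no ∂_3, so H_2 ≅ Z.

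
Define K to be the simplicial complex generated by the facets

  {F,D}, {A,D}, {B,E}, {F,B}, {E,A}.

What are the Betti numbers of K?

Fix the vertex order A < B < D < E < F and write every simplex with vertices in increasing order. Then dim K = 1 and the simplices of K are:

  0-simplices (5): A, B, D, E, F
  1-simplices (5): AD, AE, BE, BF, DF

giving chain groups C_0 ≅ Z^5, C_1 ≅ Z^5.

The boundary map ∂_1: C_1 → C_0 sends each edge [p,q] (with p < q) to q − p. For instance
  ∂BE = E − B.
The resulting 5×5 matrix has rank 4, and its Smith normal form has invariant factors (1,1,1,1).

Now H_k = ker ∂_k / im ∂_{k+1}, so:

  H_0: rank C_0 − rank ∂_1 = 5 − 4 = 1, and the invariant factors of ∂_1 are all 1, so H_0 = Z.
  H_1: rank ker ∂_1 − rank ∂_2 = (5 − 4) − 0 = 1, and there is no ∂_2, so H_1 = Z.

Hence the Betti numbers are b_0 = 1, b_1 = 1.

b_0 = 1, b_1 = 1.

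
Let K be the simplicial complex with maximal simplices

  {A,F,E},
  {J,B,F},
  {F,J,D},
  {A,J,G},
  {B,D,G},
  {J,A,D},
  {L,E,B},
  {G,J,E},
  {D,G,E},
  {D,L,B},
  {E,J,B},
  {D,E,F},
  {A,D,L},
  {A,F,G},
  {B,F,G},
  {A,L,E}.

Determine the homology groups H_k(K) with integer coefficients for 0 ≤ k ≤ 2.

We work with the vertex ordering A < B < D < E < F < G < J < L. The simplices of K, each written with vertices in increasing order, are:

  0-simplices (8): A, B, D, E, F, G, J, L
  1-simplices (24): AD, AE, AF, AG, AJ, AL, BD, BE, BF, BG, BJ, BL, DE, DF, DG, DJ, DL, EF, EG, EJ, EL, FG, FJ, GJ
  2-simplices (16): ADJ, ADL, AEF, AEL, AFG, AGJ, BDG, BDL, BEJ, BEL, BFG, BFJ, DEF, DEG, DFJ, EGJ

so the chain groups are C_0 ≅ Z^8, C_1 ≅ Z^24, C_2 ≅ Z^16.

The boundary map ∂_1: C_1 → C_0 sends each edge [p,q] (with p < q) to q − p.
As a 8×24 matrix over Z this has rank 7, with invariant factors (1,1,1,1,1,1,1).

∂_2: C_2 → C_1 acts by ∂[p,q,r] = [q,r] − [p,r] + [p,q]. For instance
  ∂BEL = EL − BL + BE,
  ∂AEL = EL − AL + AE.
As a 24×16 matrix over Z this has rank 15, with invariant factors (1,1,1,1,1,1,1,1,1,1,1,1,1,1,1).

Computing H_k = (kernel of ∂_k) / (image of ∂_{k+1}):

  H_0: rank C_0 − rank ∂_1 = 8 − 7 = 1, and the invariant factors of ∂_1 are all 1, so H_0 ≅ Z.
  H_1: rank ker ∂_1 − rank ∂_2 = (24 − 7) − 15 = 2, and the invariant factors of ∂_2 are all 1, so H_1 ≅ Z^2.
  H_2: rank ker ∂_2 − rank ∂_3 = (16 − 15) − 0 = 1, and there is no ∂_3, so H_2 ≅ Z.

H_0 = Z,  H_1 = Z^2,  H_2 = Z.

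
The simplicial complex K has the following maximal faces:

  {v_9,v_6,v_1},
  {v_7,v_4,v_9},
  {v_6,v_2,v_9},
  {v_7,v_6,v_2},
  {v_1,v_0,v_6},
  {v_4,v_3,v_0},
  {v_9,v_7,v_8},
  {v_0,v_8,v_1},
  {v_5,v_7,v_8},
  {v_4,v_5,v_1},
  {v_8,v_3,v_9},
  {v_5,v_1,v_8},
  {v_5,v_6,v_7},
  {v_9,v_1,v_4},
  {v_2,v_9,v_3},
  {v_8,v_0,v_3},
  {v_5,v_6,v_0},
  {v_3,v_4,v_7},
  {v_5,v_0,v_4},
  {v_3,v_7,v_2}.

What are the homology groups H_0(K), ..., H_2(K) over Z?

K has 10 vertices, 30 edges, 20 triangles.
rank ∂_0 = 0, rank ∂_1 = 9 ⇒ b_0 = 10 − 0 − 9 = 1; all invariant factors of ∂_1 are 1 so no torsion. So H_0 = Z.
rank ∂_1 = 9, rank ∂_2 = 20 ⇒ b_1 = 30 − 9 − 20 = 1; ∂_2 has invariant factor(s) [2] giving torsion. So H_1 = Z ⊕ Z/2Z.
rank ∂_2 = 20, rank ∂_3 = 0 ⇒ b_2 = 20 − 20 − 0 = 0. So H_2 = 0.

H_0 ≅ Z,  H_1 ≅ Z ⊕ Z/2Z,  H_2 = 0.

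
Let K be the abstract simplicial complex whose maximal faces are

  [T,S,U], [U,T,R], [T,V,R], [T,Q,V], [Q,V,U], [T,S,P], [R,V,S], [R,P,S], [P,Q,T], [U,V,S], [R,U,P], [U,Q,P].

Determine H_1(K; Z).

H_1 = Z/2.

Order the vertices as P < Q < R < S < T < U < V. Listing each simplex with vertices in this order, K has dimension 2 with simplices:

  0-simplices (7): P, Q, R, S, T, U, V
  1-simplices (18): PQ, PR, PS, PT, PU, QT, QU, QV, RS, RT, RU, RV, ST, SU, SV, TU, TV, UV
  2-simplices (12): PQT, PQU, PRS, PRU, PST, QTV, QUV, RSV, RTU, RTV, STU, SUV

so the chain groups are C_0 ≅ Z^7, C_1 ≅ Z^18, C_2 ≅ Z^12.

∂_1: C_1 → C_0 sends each edge [p,q] (with p < q) to q − p.
As a 7×18 matrix over Z this has rank 6, with invariant factors (1,1,1,1,1,1).

∂_2: C_2 → C_1 maps a triangle to the signed sum of its edges. For instance
  ∂RTV = TV − RV + RT,
  ∂QTV = TV − QV + QT.
As a 18×12 matrix over Z this has rank 12, with invariant factors (1,1,1,1,1,1,1,1,1,1,1,2).

Reading off H_k = ker ∂_k / im ∂_{k+1}:

  H_1: rank ker ∂_1 − rank ∂_2 = (18 − 6) − 12 = 0, and ∂_2 has invariant factor 2 > 1, so H_1 = Z/2.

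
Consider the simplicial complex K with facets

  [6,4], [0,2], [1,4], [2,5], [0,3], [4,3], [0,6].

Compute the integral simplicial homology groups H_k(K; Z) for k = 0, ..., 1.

Take the total order 0 < 1 < 2 < 3 < 4 < 5 < 6 on the vertex set. Then K (dimension 1) consists of the simplices:

  0-simplices (7): [0], [1], [2], [3], [4], [5], [6]
  1-simplices (7): [0,2], [0,3], [0,6], [1,4], [2,5], [3,4], [4,6]

giving chain groups C_0 ≅ Z^7, C_1 ≅ Z^7.

The boundary map ∂_1: C_1 → C_0 sends each edge [p,q] (with p < q) to q − p.
The 7×7 boundary matrix has rank 6 and Smith normal form diag(1,1,1,1,1,1).

From H_k ≅ ker(∂_k) / im(∂_{k+1}) we obtain:

  H_0: rank C_0 − rank ∂_1 = 7 − 6 = 1, and the invariant factors of ∂_1 are all 1, so H_0 ≅ Z.
  H_1: rank ker ∂_1 − rank ∂_2 = (7 − 6) − 0 = 1, and there is no ∂_2, so H_1 ≅ Z.

H_0 = Z,  H_1 = Z.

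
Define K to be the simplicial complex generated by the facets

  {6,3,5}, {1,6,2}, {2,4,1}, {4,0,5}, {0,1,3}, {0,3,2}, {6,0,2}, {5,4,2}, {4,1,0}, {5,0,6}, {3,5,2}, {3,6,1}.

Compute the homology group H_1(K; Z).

Fix the vertex order 0 < 1 < 2 < 3 < 4 < 5 < 6 and write every simplex with vertices in increasing order. Then dim K = 2 and the simplices of K are:

  0-simplices (7): [0], [1], [2], [3], [4], [5], [6]
  1-simplices (18): [0,1], [0,2], [0,3], [0,4], [0,5], [0,6], [1,2], [1,3], [1,4], [1,6], [2,3], [2,4], [2,5], [2,6], [3,5], [3,6], [4,5], [5,6]
  2-simplices (12): [0,1,3], [0,1,4], [0,2,3], [0,2,6], [0,4,5], [0,5,6], [1,2,4], [1,2,6], [1,3,6], [2,3,5], [2,4,5], [3,5,6]

Hence C_0 ≅ Z^7, C_1 ≅ Z^18, C_2 ≅ Z^12.

Boundary ∂_1: C_1 → C_0 maps an edge to its endpoints' difference, ∂[p,q] = q − p.
As a 7×18 matrix over Z this has rank 6, with invariant factors (1,1,1,1,1,1).

∂_2: C_2 → C_1 sends each 2-simplex [p,q,r] to [q,r] − [p,r] + [p,q]. For instance
  ∂[1,2,6] = [2,6] − [1,6] + [1,2],
  ∂[3,5,6] = [5,6] − [3,6] + [3,5].
The resulting 18×12 matrix has rank 12, and its Smith normal form has invariant factors (1,1,1,1,1,1,1,1,1,1,1,2).

From H_k ≅ ker(∂_k) / im(∂_{k+1}) we obtain:

  H_1: rank ker ∂_1 − rank ∂_2 = (18 − 6) − 12 = 0, and ∂_2 has invariant factor 2 > 1, so H_1 = Z_2.

H_1 = Z_2.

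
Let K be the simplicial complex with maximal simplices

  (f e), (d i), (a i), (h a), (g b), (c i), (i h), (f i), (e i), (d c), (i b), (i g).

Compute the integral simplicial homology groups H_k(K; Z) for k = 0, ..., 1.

Take the total order a < b < c < d < e < f < g < h < i on the vertex set. Then K (dimension 1) consists of the simplices:

  0-simplices (9): a, b, c, d, e, f, g, h, i
  1-simplices (12): ah, ai, bg, bi, cd, ci, di, ef, ei, fi, gi, hi

giving chain groups C_0 ≅ Z^9, C_1 ≅ Z^12.

∂_1: C_1 → C_0 sends each edge [p,q] (with p < q) to q − p.
The 9×12 boundary matrix has rank 8 and Smith normal form diag(1,1,1,1,1,1,1,1).

Reading off H_k = ker ∂_k / im ∂_{k+1}:

  H_0: rank C_0 − rank ∂_1 = 9 − 8 = 1, and the invariant factors of ∂_1 are all 1, so H_0 = Z.
  H_1: rank ker ∂_1 − rank ∂_2 = (12 − 8) − 0 = 4, and there is no ∂_2, so H_1 = Z^4.

H_0 ≅ Z,  H_1 ≅ Z^4.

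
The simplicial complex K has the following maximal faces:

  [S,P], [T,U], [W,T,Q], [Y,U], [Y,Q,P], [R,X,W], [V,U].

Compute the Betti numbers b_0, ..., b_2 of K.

b_0 = 1, b_1 = 1, b_2 = 0.

K has 10 vertices, 13 edges, 3 triangles.
rank ∂_0 = 0, rank ∂_1 = 9 ⇒ b_0 = 10 − 0 − 9 = 1; all invariant factors of ∂_1 are 1 so no torsion. So H_0 = Z.
rank ∂_1 = 9, rank ∂_2 = 3 ⇒ b_1 = 13 − 9 − 3 = 1; all invariant factors of ∂_2 are 1 so no torsion. So H_1 = Z.
rank ∂_2 = 3, rank ∂_3 = 0 ⇒ b_2 = 3 − 3 − 0 = 0. So H_2 = 0.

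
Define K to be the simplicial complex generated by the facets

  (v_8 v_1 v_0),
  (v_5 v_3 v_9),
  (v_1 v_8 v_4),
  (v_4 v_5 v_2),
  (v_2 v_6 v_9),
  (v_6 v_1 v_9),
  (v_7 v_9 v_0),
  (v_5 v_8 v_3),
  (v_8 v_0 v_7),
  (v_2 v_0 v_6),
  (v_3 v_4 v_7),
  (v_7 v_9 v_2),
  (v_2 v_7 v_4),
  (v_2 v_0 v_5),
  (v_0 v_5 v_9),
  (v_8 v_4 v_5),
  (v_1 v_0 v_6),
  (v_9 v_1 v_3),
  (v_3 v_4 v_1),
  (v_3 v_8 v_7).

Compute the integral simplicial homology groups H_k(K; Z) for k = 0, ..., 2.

K has 10 vertices, 30 edges, 20 triangles.
rank ∂_0 = 0, rank ∂_1 = 9 ⇒ b_0 = 10 − 0 − 9 = 1; all invariant factors of ∂_1 are 1 so no torsion. So H_0 = Z.
rank ∂_1 = 9, rank ∂_2 = 20 ⇒ b_1 = 30 − 9 − 20 = 1; ∂_2 has invariant factor(s) [2] giving torsion. So H_1 = Z ⊕ Z_2.
rank ∂_2 = 20, rank ∂_3 = 0 ⇒ b_2 = 20 − 20 − 0 = 0. So H_2 = 0.

H_0 = Z,  H_1 = Z ⊕ Z_2,  H_2 = 0.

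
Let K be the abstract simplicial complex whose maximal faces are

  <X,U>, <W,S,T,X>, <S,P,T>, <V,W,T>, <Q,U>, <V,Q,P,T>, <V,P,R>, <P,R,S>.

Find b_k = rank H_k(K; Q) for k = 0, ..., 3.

We work with the vertex ordering P < Q < R < S < T < U < V < W < X. The simplices of K, each written with vertices in increasing order, are:

  0-simplices (9): P, Q, R, S, T, U, V, W, X
  1-simplices (19): PQ, PR, PS, PT, PV, QT, QU, QV, RS, RV, ST, SW, SX, TV, TW, TX, UX, VW, WX
  2-simplices (12): PQT, PQV, PRS, PRV, PST, PTV, QTV, STW, STX, SWX, TVW, TWX
  3-simplices (2): PQTV, STWX

so the chain groups are C_0 ≅ Z^9, C_1 ≅ Z^19, C_2 ≅ Z^12, C_3 ≅ Z^2.

The boundary map ∂_1: C_1 → C_0 is given by ∂[p,q] = [q] − [p]. For instance
  ∂VW = W − V.
This gives a 9×19 integer matrix of rank 8; reducing to Smith normal form yields diagonal entries (1,1,1,1,1,1,1,1).

Boundary ∂_2: C_2 → C_1 maps a triangle to the signed sum of its edges. For instance
  ∂PRV = RV − PV + PR,
  ∂PQT = QT − PT + PQ.
The 19×12 boundary matrix has rank 10 and Smith normal form diag(1,1,1,1,1,1,1,1,1,1).

Boundary ∂_3: C_3 → C_2 sends each 3-simplex σ to the alternating sum Σ_i (−1)^i (σ with its i-th vertex removed). For instance
  ∂PQTV = QTV − PTV + PQV − PQT,
  ∂STWX = TWX − SWX + STX − STW.
As a 12×2 matrix over Z this has rank 2, with invariant factors (1,1).

Reading off H_k = ker ∂_k / im ∂_{k+1}:

  H_0: rank C_0 − rank ∂_1 = 9 − 8 = 1, and the invariant factors of ∂_1 are all 1, so H_0 = Z.
  H_1: rank ker ∂_1 − rank ∂_2 = (19 − 8) − 10 = 1, and the invariant factors of ∂_2 are all 1, so H_1 = Z.
  H_2: rank ker ∂_2 − rank ∂_3 = (12 − 10) − 2 = 0, and the invariant factors of ∂_3 are all 1, so H_2 = 0.
  H_3: rank ker ∂_3 − rank ∂_4 = (2 − 2) − 0 = 0, and there is no ∂_4, so H_3 = 0.

Hence the Betti numbers are b_0 = 1, b_1 = 1, b_2 = 0, b_3 = 0.

b_0 = 1, b_1 = 1, b_2 = 0, b_3 = 0.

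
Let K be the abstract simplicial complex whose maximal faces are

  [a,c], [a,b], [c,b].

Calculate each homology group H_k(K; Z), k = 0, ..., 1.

H_0 ≅ Z,  H_1 ≅ Z.

Order the vertices as a < b < c. Listing each simplex with vertices in this order, K has dimension 1 with simplices:

  0-simplices (3): a, b, c
  1-simplices (3): ab, ac, bc

so the chain groups are C_0 ≅ Z^3, C_1 ≅ Z^3.

∂_1: C_1 → C_0 maps an edge to its endpoints' difference, ∂[p,q] = q − p. For instance
  ∂ac = c − a.
As a 3×3 matrix over Z this has rank 2, with invariant factors (1,1).

Now H_k = ker ∂_k / im ∂_{k+1}, so:

  H_0: rank C_0 − rank ∂_1 = 3 − 2 = 1, and the invariant factors of ∂_1 are all 1, so H_0 ≅ Z.
  H_1: rank ker ∂_1 − rank ∂_2 = (3 − 2) − 0 = 1, and there is no ∂_2, so H_1 ≅ Z.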